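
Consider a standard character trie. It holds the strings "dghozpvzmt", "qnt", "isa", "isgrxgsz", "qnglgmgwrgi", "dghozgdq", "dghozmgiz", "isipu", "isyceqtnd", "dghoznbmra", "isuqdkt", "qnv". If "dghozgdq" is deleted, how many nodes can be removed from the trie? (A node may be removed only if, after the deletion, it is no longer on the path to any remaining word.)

A node on "dghozgdq"'s path can go only if nothing else ends at it or branches off below it.
The suffix "gdq" (3 nodes) is used only by "dghozgdq"; the node for "dghoz" still has the child "p", so pruning stops there.
Nodes removed: 3

3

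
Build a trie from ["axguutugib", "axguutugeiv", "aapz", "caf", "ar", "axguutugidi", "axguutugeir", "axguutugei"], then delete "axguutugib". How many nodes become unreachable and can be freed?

1

After clearing the end-marker at "axguutugib", prune upward until reaching a node still needed by another word.
The suffix "b" (1 node) is used only by "axguutugib"; the node for "axguutugi" still has the child "d", so pruning stops there.
Nodes removed: 1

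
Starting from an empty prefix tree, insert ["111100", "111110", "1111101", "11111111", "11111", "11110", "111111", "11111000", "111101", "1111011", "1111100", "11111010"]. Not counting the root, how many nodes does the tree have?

Trie structure (* marks end of a word):
(root)
└─ 1
   └─ 1
      └─ 1
         └─ 1
            ├─ 0 *
            │  ├─ 0 *
            │  └─ 1 *
            │     └─ 1 *
            └─ 1 *
               ├─ 0 *
               │  ├─ 0 *
               │  │  └─ 0 *
               │  └─ 1 *
               │     └─ 0 *
               └─ 1 *
                  └─ 1
                     └─ 1 *
Counting every labelled node above: 17.

17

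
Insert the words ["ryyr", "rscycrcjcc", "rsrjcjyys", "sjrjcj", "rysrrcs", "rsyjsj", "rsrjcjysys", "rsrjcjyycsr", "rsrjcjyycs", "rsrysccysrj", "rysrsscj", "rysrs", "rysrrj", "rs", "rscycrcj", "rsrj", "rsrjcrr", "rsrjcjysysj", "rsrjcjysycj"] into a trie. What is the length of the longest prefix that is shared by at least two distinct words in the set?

10

Look for the deepest trie node that still has at least two words in its subtree.
e.g. "rsrjcjysys" and "rsrjcjysysj" share the prefix "rsrjcjysys" of length 10; no pair shares a longer one.
Longest shared-prefix length: 10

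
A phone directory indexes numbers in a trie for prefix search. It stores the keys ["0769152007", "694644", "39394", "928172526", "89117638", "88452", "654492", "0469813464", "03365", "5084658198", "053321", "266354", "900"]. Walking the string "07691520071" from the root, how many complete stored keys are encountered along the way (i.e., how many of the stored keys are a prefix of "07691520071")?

1

Check each prefix of "07691520071" against the stored set — each match is an end-marker on the path.
Prefixes of the query that are stored words: "0769152007"
Count: 1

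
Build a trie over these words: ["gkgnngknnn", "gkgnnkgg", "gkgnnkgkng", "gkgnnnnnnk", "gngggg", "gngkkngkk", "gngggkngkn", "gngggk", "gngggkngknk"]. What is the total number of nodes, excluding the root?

38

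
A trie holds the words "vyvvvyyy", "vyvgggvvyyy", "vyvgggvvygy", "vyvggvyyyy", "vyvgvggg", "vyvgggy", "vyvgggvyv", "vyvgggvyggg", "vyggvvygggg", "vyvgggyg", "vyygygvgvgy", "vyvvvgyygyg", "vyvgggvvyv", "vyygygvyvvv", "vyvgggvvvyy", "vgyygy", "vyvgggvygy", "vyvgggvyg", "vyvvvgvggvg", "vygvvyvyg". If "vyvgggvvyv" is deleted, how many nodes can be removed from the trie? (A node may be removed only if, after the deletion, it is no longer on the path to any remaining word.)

1

A node on "vyvgggvvyv"'s path can go only if nothing else ends at it or branches off below it.
The suffix "v" (1 node) is used only by "vyvgggvvyv"; the node for "vyvgggvvy" still has the child "y", so pruning stops there.
Nodes removed: 1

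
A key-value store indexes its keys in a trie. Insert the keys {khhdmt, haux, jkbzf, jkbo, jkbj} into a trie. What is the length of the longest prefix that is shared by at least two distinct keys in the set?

The deepest shared node is where two words last agree before diverging.
"jkbj" and "jkbo" agree on "jkb" (3 characters) before diverging; nothing deeper is shared.
Longest shared-prefix length: 3

3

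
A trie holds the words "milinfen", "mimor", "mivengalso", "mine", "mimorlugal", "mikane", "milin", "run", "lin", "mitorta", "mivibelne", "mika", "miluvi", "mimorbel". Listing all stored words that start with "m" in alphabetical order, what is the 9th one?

mine

Filter for "m…" and sort: "mika", "mikane", "milin", "milinfen", "miluvi", "mimor", "mimorbel", "mimorlugal", "mine", "mitorta", "mivengalso", "mivibelne"
Position 9: mine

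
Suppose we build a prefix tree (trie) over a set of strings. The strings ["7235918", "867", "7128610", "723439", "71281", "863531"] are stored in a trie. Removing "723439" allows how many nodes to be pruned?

Walk "723439" from the leaf back toward the root, removing each node that no remaining word uses.
The suffix "439" (3 nodes) is used only by "723439"; the node for "723" still has the child "5", so pruning stops there.
Nodes removed: 3

3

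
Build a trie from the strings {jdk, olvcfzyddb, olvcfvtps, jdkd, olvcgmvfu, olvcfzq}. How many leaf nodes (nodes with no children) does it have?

5

A leaf is a node with no children — equivalently, the end of a word that is not a proper prefix of any other stored word.
Those words: "jdkd", "olvcfvtps", "olvcfzq", "olvcfzyddb", "olvcgmvfu"
Leaf count: 5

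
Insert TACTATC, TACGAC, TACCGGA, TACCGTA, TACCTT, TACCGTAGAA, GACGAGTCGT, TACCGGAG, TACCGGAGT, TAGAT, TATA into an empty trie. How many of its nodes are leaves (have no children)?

Leaves are exactly the stored words that no other stored word extends.
Those words: "GACGAGTCGT", "TACCGGAGT", "TACCGTAGAA", "TACCTT", "TACGAC", "TACTATC", "TAGAT", "TATA"
Leaf count: 8

8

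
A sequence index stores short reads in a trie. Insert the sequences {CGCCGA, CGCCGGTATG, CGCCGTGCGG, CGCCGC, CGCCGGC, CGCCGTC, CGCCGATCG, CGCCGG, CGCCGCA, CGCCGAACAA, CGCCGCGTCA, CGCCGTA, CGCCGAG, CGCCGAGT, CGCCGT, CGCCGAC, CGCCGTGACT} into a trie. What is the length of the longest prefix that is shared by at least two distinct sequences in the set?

Equivalently: take the maximum, over all pairs, of their longest common prefix length.
"CGCCGAG" and "CGCCGAGT" agree on "CGCCGAG" (7 characters) before diverging; nothing deeper is shared.
Longest shared-prefix length: 7

7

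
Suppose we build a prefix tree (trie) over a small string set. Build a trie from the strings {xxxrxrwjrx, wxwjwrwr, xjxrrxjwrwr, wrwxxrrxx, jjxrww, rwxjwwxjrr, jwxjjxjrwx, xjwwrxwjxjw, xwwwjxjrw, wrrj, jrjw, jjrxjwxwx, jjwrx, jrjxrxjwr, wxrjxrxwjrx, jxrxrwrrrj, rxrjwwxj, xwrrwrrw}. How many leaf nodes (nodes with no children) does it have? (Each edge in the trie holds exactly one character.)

18

A leaf is a node with no children — equivalently, the end of a word that is not a proper prefix of any other stored word.
Those words: "jjrxjwxwx", "jjwrx", "jjxrww", "jrjw", "jrjxrxjwr", "jwxjjxjrwx", "jxrxrwrrrj", "rwxjwwxjrr", "rxrjwwxj", "wrrj", "wrwxxrrxx", "wxrjxrxwjrx", "wxwjwrwr", "xjwwrxwjxjw", "xjxrrxjwrwr", "xwrrwrrw", "xwwwjxjrw", "xxxrxrwjrx"
Leaf count: 18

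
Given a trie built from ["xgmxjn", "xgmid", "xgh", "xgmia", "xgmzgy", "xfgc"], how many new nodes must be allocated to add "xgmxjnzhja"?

4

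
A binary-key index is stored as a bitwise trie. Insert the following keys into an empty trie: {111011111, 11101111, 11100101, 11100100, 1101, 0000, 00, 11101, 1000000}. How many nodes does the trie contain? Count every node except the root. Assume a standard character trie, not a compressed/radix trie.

For each word, the new-node count is its length minus the longest prefix already in the trie:
  "111011111" → 9 new (1, 1, 1, 0, 1, 1, 1, 1, 1)
  "11101111" → prefix "11101111" already present; 0 new (none)
  "11100101" → prefix "1110" already present; 4 new (0, 1, 0, 1)
  "11100100" → prefix "1110010" already present; 1 new (0)
  "1101" → prefix "11" already present; 2 new (0, 1)
  "0000" → 4 new (0, 0, 0, 0)
  "00" → prefix "00" already present; 0 new (none)
  "11101" → prefix "11101" already present; 0 new (none)
  "1000000" → prefix "1" already present; 6 new (0, 0, 0, 0, 0, 0)
Total nodes = 9 + 0 + 4 + 1 + 2 + 4 + 0 + 0 + 6 = 26

26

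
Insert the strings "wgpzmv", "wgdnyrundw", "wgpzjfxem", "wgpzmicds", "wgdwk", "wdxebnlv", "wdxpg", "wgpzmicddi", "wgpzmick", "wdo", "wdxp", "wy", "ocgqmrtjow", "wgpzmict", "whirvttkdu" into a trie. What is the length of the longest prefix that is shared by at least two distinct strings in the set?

Equivalently: take the maximum, over all pairs, of their longest common prefix length.
e.g. "wgpzmicddi" and "wgpzmicds" share the prefix "wgpzmicd" of length 8; no pair shares a longer one.
Longest shared-prefix length: 8

8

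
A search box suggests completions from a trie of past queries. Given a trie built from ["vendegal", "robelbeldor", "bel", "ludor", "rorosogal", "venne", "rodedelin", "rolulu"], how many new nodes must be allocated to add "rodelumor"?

5

"rode" is already a path in the trie; the remaining "lumor" must be added.
New nodes needed: |"rodelumor"| − 4 = 9 − 4 = 5.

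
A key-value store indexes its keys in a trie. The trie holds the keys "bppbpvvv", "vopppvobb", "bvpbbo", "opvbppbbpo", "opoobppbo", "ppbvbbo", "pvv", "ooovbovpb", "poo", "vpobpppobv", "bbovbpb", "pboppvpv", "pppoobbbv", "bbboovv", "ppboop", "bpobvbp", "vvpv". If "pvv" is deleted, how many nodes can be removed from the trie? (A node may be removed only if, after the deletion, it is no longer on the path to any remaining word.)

A node on "pvv"'s path can go only if nothing else ends at it or branches off below it.
The suffix "vv" (2 nodes) is used only by "pvv"; the node for "p" still has the child "p", so pruning stops there.
Nodes removed: 2

2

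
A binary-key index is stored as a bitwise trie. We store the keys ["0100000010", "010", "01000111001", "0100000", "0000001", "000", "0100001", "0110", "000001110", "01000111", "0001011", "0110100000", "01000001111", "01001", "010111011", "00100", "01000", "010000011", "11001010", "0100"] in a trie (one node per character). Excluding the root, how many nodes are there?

For each word, the new-node count is its length minus the longest prefix already in the trie:
  "0100000010" → 10 new (0, 1, 0, 0, 0, 0, 0, 0, 1, 0)
  "010" → prefix "010" already present; 0 new (none)
  "01000111001" → prefix "01000" already present; 6 new (1, 1, 1, 0, 0, 1)
  "0100000" → prefix "0100000" already present; 0 new (none)
  "0000001" → prefix "0" already present; 6 new (0, 0, 0, 0, 0, 1)
  "000" → prefix "000" already present; 0 new (none)
  "0100001" → prefix "010000" already present; 1 new (1)
  "0110" → prefix "01" already present; 2 new (1, 0)
  "000001110" → prefix "00000" already present; 4 new (1, 1, 1, 0)
  "01000111" → prefix "01000111" already present; 0 new (none)
  "0001011" → prefix "000" already present; 4 new (1, 0, 1, 1)
  "0110100000" → prefix "0110" already present; 6 new (1, 0, 0, 0, 0, 0)
  "01000001111" → prefix "0100000" already present; 4 new (1, 1, 1, 1)
  "01001" → prefix "0100" already present; 1 new (1)
  "010111011" → prefix "010" already present; 6 new (1, 1, 1, 0, 1, 1)
  "00100" → prefix "00" already present; 3 new (1, 0, 0)
  "01000" → prefix "01000" already present; 0 new (none)
  "010000011" → prefix "010000011" already present; 0 new (none)
  "11001010" → 8 new (1, 1, 0, 0, 1, 0, 1, 0)
  "0100" → prefix "0100" already present; 0 new (none)
Total nodes = 10 + 0 + 6 + 0 + 6 + 0 + 1 + 2 + 4 + 0 + 4 + 6 + 4 + 1 + 6 + 3 + 0 + 0 + 8 + 0 = 61

61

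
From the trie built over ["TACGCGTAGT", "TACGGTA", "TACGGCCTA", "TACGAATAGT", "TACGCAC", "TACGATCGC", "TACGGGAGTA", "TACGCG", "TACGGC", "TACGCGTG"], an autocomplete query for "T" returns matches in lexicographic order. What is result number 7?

Words with prefix "T", in lexicographic order: "TACGAATAGT", "TACGATCGC", "TACGCAC", "TACGCG", "TACGCGTAGT", "TACGCGTG", "TACGGC", "TACGGCCTA", "TACGGGAGTA", "TACGGTA"
The 7th is TACGGC.

TACGGC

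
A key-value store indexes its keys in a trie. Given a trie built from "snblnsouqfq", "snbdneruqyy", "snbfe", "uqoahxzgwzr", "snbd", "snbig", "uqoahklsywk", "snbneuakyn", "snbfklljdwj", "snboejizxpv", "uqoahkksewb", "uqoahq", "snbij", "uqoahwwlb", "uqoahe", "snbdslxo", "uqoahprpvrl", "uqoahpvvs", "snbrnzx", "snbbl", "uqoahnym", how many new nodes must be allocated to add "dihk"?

No existing word starts with "d", so every character of "dihk" needs a new node.
4 − 0 = 4 new nodes.

4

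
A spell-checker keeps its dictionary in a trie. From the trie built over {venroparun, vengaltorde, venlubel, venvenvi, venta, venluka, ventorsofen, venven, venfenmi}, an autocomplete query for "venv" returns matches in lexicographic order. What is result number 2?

venvenvi

Filter for "venv…" and sort: "venven", "venvenvi"
Position 2: venvenvi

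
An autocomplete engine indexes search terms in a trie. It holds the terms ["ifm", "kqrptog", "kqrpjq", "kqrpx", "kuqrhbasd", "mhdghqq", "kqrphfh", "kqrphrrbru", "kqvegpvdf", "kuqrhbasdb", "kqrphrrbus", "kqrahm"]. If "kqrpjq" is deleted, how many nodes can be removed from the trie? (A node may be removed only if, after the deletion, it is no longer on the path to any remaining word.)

2

Walk "kqrpjq" from the leaf back toward the root, removing each node that no remaining word uses.
The suffix "jq" (2 nodes) is used only by "kqrpjq"; the node for "kqrp" still has the child "t", so pruning stops there.
Nodes removed: 2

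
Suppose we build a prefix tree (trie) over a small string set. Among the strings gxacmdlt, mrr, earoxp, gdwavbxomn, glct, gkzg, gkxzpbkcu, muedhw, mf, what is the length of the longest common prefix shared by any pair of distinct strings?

2

The deepest shared node is where two words last agree before diverging.
"gkxzpbkcu" and "gkzg" agree on "gk" (2 characters) before diverging; nothing deeper is shared.
Longest shared-prefix length: 2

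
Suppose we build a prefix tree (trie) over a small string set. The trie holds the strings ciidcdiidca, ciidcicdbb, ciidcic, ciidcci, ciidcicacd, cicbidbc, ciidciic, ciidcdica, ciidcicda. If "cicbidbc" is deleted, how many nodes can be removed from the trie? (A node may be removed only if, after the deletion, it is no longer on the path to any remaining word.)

After clearing the end-marker at "cicbidbc", prune upward until reaching a node still needed by another word.
The suffix "cbidbc" (6 nodes) is used only by "cicbidbc"; the node for "ci" still has the child "i", so pruning stops there.
Nodes removed: 6

6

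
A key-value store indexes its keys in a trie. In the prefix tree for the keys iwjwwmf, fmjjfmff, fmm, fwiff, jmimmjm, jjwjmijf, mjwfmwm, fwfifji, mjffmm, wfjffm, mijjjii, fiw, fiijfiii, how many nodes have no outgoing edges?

Leaves are exactly the stored words that no other stored word extends.
Those words: "fiijfiii", "fiw", "fmjjfmff", "fmm", "fwfifji", "fwiff", "iwjwwmf", "jjwjmijf", "jmimmjm", "mijjjii", "mjffmm", "mjwfmwm", "wfjffm"
Leaf count: 13

13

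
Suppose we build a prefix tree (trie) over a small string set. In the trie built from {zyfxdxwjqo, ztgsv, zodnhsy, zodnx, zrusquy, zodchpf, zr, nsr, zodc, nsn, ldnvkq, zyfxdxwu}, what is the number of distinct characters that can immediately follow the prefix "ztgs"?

Walk "ztgs" from the root, arriving at one node.
Characters that immediately follow "ztgs" among the stored strings: {v}.
That node has 1 child edge.

1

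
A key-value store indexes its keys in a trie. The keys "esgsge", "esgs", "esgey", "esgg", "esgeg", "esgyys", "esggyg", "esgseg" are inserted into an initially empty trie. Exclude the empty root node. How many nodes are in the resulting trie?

For each word, the new-node count is its length minus the longest prefix already in the trie:
  "esgsge" → 6 new (e, s, g, s, g, e)
  "esgs" → prefix "esgs" already present; 0 new (none)
  "esgey" → prefix "esg" already present; 2 new (e, y)
  "esgg" → prefix "esg" already present; 1 new (g)
  "esgeg" → prefix "esge" already present; 1 new (g)
  "esgyys" → prefix "esg" already present; 3 new (y, y, s)
  "esggyg" → prefix "esgg" already present; 2 new (y, g)
  "esgseg" → prefix "esgs" already present; 2 new (e, g)
Total nodes = 6 + 0 + 2 + 1 + 1 + 3 + 2 + 2 = 17

17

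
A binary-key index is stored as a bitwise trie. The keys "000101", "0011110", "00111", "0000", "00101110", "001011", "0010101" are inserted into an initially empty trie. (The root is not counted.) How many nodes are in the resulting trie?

Count nodes per top-level branch (shared prefixes stored once):
  '0'-branch (0000, 000101, 0010101, 001011, 00101110, 00111, 0011110): 19 nodes
Sum: 19

19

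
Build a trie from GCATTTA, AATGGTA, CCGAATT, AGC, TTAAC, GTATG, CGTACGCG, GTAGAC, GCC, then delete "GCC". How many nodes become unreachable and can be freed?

1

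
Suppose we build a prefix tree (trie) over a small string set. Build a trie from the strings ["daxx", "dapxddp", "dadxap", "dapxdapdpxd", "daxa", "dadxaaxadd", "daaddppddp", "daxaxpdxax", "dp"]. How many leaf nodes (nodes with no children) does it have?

8

A leaf is a node with no children — equivalently, the end of a word that is not a proper prefix of any other stored word.
Those words: "daaddppddp", "dadxaaxadd", "dadxap", "dapxdapdpxd", "dapxddp", "daxaxpdxax", "daxx", "dp"
Leaf count: 8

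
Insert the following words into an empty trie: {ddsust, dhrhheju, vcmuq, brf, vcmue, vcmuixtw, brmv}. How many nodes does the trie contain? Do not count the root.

Trie structure (* marks end of a word):
(root)
├─ b
│  └─ r
│     ├─ f *
│     └─ m
│        └─ v *
├─ d
│  ├─ d
│  │  └─ s
│  │     └─ u
│  │        └─ s
│  │           └─ t *
│  └─ h
│     └─ r
│        └─ h
│           └─ h
│              └─ e
│                 └─ j
│                    └─ u *
└─ v
   └─ c
      └─ m
         └─ u
            ├─ e *
            ├─ i
            │  └─ x
            │     └─ t
            │        └─ w *
            └─ q *
Counting every labelled node above: 28.

28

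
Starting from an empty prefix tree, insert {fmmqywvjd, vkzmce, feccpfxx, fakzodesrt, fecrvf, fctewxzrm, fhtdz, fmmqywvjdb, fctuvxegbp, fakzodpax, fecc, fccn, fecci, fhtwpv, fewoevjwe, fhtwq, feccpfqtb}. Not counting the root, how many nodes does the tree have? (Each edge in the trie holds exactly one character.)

74

Count nodes per top-level branch (shared prefixes stored once):
  'f'-branch (fakzodesrt, fakzodpax, fccn, fctewxzrm, fctuvxegbp, fecc, fecci, feccpfqtb, feccpfxx, fecrvf, fewoevjwe, fhtdz, fhtwpv, fhtwq, fmmqywvjd, fmmqywvjdb): 68 nodes
  'v'-branch (vkzmce): 6 nodes
Sum: 74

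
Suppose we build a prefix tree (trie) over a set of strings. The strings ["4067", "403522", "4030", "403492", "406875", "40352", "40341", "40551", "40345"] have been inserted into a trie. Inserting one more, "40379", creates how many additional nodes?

"403" is already a path in the trie; the remaining "79" must be added.
Each of the 2 remaining characters creates one node.

2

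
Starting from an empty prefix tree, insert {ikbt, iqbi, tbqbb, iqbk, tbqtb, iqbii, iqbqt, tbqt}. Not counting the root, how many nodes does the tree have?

For each word, the new-node count is its length minus the longest prefix already in the trie:
  "ikbt" → 4 new (i, k, b, t)
  "iqbi" → prefix "i" already present; 3 new (q, b, i)
  "tbqbb" → 5 new (t, b, q, b, b)
  "iqbk" → prefix "iqb" already present; 1 new (k)
  "tbqtb" → prefix "tbq" already present; 2 new (t, b)
  "iqbii" → prefix "iqbi" already present; 1 new (i)
  "iqbqt" → prefix "iqb" already present; 2 new (q, t)
  "tbqt" → prefix "tbqt" already present; 0 new (none)
Total nodes = 4 + 3 + 5 + 1 + 2 + 1 + 2 + 0 = 18

18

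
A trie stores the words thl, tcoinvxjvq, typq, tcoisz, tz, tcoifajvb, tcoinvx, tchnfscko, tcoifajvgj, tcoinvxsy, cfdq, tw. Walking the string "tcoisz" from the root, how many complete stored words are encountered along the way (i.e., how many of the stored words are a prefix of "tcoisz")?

1

Walk "tcoisz" from the root; an end-of-word marker is hit whenever a stored word is a prefix of "tcoisz".
Prefixes of the query that are stored words: "tcoisz"
Count: 1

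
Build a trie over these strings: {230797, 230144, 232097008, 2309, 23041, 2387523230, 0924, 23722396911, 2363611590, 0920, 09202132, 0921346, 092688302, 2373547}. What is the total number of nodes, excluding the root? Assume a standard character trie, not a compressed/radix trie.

Count nodes per top-level branch (shared prefixes stored once):
  '0'-branch (0920, 09202132, 0921346, 0924, 092688302): 19 nodes
  '2'-branch (230144, 23041, 230797, 2309, 232097008, 2363611590, 23722396911, 2373547, 2387523230): 48 nodes
Sum: 67

67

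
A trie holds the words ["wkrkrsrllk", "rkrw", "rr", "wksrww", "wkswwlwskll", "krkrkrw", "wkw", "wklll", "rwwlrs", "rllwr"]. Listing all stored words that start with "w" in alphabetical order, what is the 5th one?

wkw

DFS of the "w" subtree visits, in order: "wklll", "wkrkrsrllk", "wksrww", "wkswwlwskll", "wkw"
The 5th is wkw.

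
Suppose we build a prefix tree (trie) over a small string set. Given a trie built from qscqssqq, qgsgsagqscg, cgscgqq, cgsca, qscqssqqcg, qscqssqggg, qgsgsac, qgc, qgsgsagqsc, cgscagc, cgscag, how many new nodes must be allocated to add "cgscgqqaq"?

2

"cgscgqq" is already a path in the trie; the remaining "aq" must be added.
Each of the 2 remaining characters creates one node.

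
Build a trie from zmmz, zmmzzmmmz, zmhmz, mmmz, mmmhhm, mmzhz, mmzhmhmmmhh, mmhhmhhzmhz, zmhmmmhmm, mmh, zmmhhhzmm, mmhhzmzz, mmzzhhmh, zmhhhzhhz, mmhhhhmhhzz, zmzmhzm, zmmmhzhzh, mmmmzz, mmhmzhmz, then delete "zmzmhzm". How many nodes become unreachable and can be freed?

5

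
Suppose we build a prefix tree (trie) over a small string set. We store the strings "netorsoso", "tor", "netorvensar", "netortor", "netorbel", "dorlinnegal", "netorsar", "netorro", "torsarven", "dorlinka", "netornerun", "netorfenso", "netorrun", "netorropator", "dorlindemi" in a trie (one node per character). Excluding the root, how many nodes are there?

Insert word by word; a character creates a node only if that edge doesn't already exist:
  "netorsoso" → 9 new (n, e, t, o, r, s, o, s, o)
  "tor" → 3 new (t, o, r)
  "netorvensar" → prefix "netor" already present; 6 new (v, e, n, s, a, r)
  "netortor" → prefix "netor" already present; 3 new (t, o, r)
  "netorbel" → prefix "netor" already present; 3 new (b, e, l)
  "dorlinnegal" → 11 new (d, o, r, l, i, n, n, e, g, a, l)
  "netorsar" → prefix "netors" already present; 2 new (a, r)
  "netorro" → prefix "netor" already present; 2 new (r, o)
  "torsarven" → prefix "tor" already present; 6 new (s, a, r, v, e, n)
  "dorlinka" → prefix "dorlin" already present; 2 new (k, a)
  "netornerun" → prefix "netor" already present; 5 new (n, e, r, u, n)
  "netorfenso" → prefix "netor" already present; 5 new (f, e, n, s, o)
  "netorrun" → prefix "netorr" already present; 2 new (u, n)
  "netorropator" → prefix "netorro" already present; 5 new (p, a, t, o, r)
  "dorlindemi" → prefix "dorlin" already present; 4 new (d, e, m, i)
Total nodes = 9 + 3 + 6 + 3 + 3 + 11 + 2 + 2 + 6 + 2 + 5 + 5 + 2 + 5 + 4 = 68

68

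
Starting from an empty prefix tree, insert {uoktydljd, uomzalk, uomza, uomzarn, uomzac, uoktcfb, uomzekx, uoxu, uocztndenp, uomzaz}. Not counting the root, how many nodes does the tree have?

Insert word by word; a character creates a node only if that edge doesn't already exist:
  "uoktydljd" → 9 new (u, o, k, t, y, d, l, j, d)
  "uomzalk" → prefix "uo" already present; 5 new (m, z, a, l, k)
  "uomza" → prefix "uomza" already present; 0 new (none)
  "uomzarn" → prefix "uomza" already present; 2 new (r, n)
  "uomzac" → prefix "uomza" already present; 1 new (c)
  "uoktcfb" → prefix "uokt" already present; 3 new (c, f, b)
  "uomzekx" → prefix "uomz" already present; 3 new (e, k, x)
  "uoxu" → prefix "uo" already present; 2 new (x, u)
  "uocztndenp" → prefix "uo" already present; 8 new (c, z, t, n, d, e, n, p)
  "uomzaz" → prefix "uomza" already present; 1 new (z)
Total nodes = 9 + 5 + 0 + 2 + 1 + 3 + 3 + 2 + 8 + 1 = 34

34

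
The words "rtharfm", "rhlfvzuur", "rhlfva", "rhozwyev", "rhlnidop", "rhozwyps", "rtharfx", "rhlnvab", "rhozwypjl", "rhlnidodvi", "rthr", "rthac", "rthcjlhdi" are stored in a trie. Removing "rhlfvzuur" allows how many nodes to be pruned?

4

Walk "rhlfvzuur" from the leaf back toward the root, removing each node that no remaining word uses.
The suffix "zuur" (4 nodes) is used only by "rhlfvzuur"; the node for "rhlfv" still has the child "a", so pruning stops there.
Nodes removed: 4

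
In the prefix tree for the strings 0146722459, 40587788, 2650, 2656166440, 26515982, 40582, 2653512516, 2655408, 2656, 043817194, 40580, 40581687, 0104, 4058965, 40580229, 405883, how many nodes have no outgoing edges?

14

A leaf is a node with no children — equivalently, the end of a word that is not a proper prefix of any other stored word.
Those words: "0104", "0146722459", "043817194", "2650", "26515982", "2653512516", "2655408", "2656166440", "40580229", "40581687", "40582", "40587788", "405883", "4058965"
Leaf count: 14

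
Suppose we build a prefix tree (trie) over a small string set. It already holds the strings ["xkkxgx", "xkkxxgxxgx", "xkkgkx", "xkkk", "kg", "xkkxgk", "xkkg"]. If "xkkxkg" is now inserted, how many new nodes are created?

Walking "xkkxkg" from the root, the first 4 characters ("xkkx") follow existing edges; "k" is the first miss.
So 6 − 4 = 2 new nodes.

2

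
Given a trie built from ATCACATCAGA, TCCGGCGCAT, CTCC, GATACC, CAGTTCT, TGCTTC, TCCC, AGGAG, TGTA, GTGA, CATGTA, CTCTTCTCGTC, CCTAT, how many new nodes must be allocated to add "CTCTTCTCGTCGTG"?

The longest prefix of "CTCTTCTCGTCGTG" already in the trie is "CTCTTCTCGTC" (length 11).
Each of the 3 remaining characters creates one node.

3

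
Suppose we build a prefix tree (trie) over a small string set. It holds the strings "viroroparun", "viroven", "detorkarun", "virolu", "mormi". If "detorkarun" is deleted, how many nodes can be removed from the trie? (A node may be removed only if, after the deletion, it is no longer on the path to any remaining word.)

10

A node on "detorkarun"'s path can go only if nothing else ends at it or branches off below it.
No other word shares any prefix with "detorkarun", so all 10 of its nodes go.
Nodes removed: 10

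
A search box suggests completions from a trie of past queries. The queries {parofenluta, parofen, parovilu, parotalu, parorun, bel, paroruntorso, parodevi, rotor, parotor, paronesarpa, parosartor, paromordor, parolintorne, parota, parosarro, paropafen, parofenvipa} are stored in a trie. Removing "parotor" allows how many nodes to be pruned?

Walk "parotor" from the leaf back toward the root, removing each node that no remaining word uses.
The suffix "or" (2 nodes) is used only by "parotor"; the node for "parot" still has the child "a", so pruning stops there.
Nodes removed: 2

2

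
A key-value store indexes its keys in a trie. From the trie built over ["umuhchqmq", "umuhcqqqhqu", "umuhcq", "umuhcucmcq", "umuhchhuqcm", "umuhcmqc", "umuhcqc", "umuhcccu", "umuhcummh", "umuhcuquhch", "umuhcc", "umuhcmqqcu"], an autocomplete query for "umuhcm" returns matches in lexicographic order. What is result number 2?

umuhcmqqcu

DFS of the "umuhcm" subtree visits, in order: "umuhcmqc", "umuhcmqqcu"
The 2nd is umuhcmqqcu.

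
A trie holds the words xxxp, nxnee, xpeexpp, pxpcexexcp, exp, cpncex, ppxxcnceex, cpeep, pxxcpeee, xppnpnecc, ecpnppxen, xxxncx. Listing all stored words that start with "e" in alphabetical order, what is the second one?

exp

Words with prefix "e", in lexicographic order: "ecpnppxen", "exp"
The 2nd is exp.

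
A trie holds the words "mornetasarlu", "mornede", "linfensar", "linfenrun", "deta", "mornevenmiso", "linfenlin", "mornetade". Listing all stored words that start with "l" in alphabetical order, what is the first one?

linfenlin

Words with prefix "l", in lexicographic order: "linfenlin", "linfenrun", "linfensar"
The 1st is linfenlin.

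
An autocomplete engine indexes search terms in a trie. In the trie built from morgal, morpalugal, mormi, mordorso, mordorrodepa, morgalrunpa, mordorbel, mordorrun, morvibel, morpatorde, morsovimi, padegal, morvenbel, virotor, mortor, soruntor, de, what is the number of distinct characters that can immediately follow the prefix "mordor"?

Follow the path "mordor" to its node, then look at its outgoing edges.
Characters that immediately follow "mordor" among the stored strings: {b, r, s}.
That node has 3 child edges.

3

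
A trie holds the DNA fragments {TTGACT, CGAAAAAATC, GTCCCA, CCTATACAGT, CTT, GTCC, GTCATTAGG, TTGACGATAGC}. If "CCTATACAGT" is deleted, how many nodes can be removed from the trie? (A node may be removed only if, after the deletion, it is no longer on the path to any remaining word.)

9

After clearing the end-marker at "CCTATACAGT", prune upward until reaching a node still needed by another word.
The suffix "CTATACAGT" (9 nodes) is used only by "CCTATACAGT"; the node for "C" still has the child "G", so pruning stops there.
Nodes removed: 9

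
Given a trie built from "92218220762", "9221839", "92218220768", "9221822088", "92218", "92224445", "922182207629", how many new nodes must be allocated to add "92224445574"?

The longest prefix of "92224445574" already in the trie is "92224445" (length 8).
New nodes needed: |"92224445574"| − 8 = 11 − 8 = 3.

3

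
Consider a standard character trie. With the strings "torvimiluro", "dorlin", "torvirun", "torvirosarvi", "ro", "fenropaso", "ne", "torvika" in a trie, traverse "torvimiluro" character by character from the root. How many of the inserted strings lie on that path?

1

Walk "torvimiluro" from the root; an end-of-word marker is hit whenever a stored word is a prefix of "torvimiluro".
Prefixes of the query that are stored words: "torvimiluro"
Count: 1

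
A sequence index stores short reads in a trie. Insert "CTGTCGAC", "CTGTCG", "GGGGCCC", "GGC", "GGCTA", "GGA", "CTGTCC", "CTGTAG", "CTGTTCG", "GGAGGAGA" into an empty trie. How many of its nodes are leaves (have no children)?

7

A leaf is a node with no children — equivalently, the end of a word that is not a proper prefix of any other stored word.
Those words: "CTGTAG", "CTGTCC", "CTGTCGAC", "CTGTTCG", "GGAGGAGA", "GGCTA", "GGGGCCC"
Leaf count: 7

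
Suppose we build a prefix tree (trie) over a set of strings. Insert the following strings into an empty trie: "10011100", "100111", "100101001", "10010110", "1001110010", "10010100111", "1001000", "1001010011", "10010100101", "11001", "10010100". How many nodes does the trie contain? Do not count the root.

27

Trie structure (* marks end of a word):
(root)
└─ 1
   ├─ 0
   │  └─ 0
   │     └─ 1
   │        ├─ 0
   │        │  ├─ 0
   │        │  │  └─ 0 *
   │        │  └─ 1
   │        │     ├─ 0
   │        │     │  └─ 0 *
   │        │     │     └─ 1 *
   │        │     │        ├─ 0
   │        │     │        │  └─ 1 *
   │        │     │        └─ 1 *
   │        │     │           └─ 1 *
   │        │     └─ 1
   │        │        └─ 0 *
   │        └─ 1
   │           └─ 1 *
   │              └─ 0
   │                 └─ 0 *
   │                    └─ 1
   │                       └─ 0 *
   └─ 1
      └─ 0
         └─ 0
            └─ 1 *
Counting every labelled node above: 27.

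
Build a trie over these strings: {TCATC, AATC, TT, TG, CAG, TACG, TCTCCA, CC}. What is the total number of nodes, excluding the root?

Insert word by word; a character creates a node only if that edge doesn't already exist:
  "TCATC" → 5 new (T, C, A, T, C)
  "AATC" → 4 new (A, A, T, C)
  "TT" → prefix "T" already present; 1 new (T)
  "TG" → prefix "T" already present; 1 new (G)
  "CAG" → 3 new (C, A, G)
  "TACG" → prefix "T" already present; 3 new (A, C, G)
  "TCTCCA" → prefix "TC" already present; 4 new (T, C, C, A)
  "CC" → prefix "C" already present; 1 new (C)
Total nodes = 5 + 4 + 1 + 1 + 3 + 3 + 4 + 1 = 22

22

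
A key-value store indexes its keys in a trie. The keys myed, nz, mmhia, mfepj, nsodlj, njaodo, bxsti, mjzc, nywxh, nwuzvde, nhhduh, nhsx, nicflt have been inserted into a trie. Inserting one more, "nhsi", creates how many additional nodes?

1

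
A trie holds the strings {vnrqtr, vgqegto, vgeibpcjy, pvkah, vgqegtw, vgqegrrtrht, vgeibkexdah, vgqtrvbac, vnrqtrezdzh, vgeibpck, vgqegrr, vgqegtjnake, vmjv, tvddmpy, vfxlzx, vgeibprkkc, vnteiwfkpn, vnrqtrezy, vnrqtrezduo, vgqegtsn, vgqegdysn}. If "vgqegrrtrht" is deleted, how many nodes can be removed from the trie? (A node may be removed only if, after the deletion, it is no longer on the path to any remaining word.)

4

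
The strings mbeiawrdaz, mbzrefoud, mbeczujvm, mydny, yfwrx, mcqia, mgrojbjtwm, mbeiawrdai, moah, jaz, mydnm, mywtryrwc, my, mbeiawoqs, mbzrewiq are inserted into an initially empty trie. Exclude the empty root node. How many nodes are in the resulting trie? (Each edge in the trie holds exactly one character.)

66

For each word, the new-node count is its length minus the longest prefix already in the trie:
  "mbeiawrdaz" → 10 new (m, b, e, i, a, w, r, d, a, z)
  "mbzrefoud" → prefix "mb" already present; 7 new (z, r, e, f, o, u, d)
  "mbeczujvm" → prefix "mbe" already present; 6 new (c, z, u, j, v, m)
  "mydny" → prefix "m" already present; 4 new (y, d, n, y)
  "yfwrx" → 5 new (y, f, w, r, x)
  "mcqia" → prefix "m" already present; 4 new (c, q, i, a)
  "mgrojbjtwm" → prefix "m" already present; 9 new (g, r, o, j, b, j, t, w, m)
  "mbeiawrdai" → prefix "mbeiawrda" already present; 1 new (i)
  "moah" → prefix "m" already present; 3 new (o, a, h)
  "jaz" → 3 new (j, a, z)
  "mydnm" → prefix "mydn" already present; 1 new (m)
  "mywtryrwc" → prefix "my" already present; 7 new (w, t, r, y, r, w, c)
  "my" → prefix "my" already present; 0 new (none)
  "mbeiawoqs" → prefix "mbeiaw" already present; 3 new (o, q, s)
  "mbzrewiq" → prefix "mbzre" already present; 3 new (w, i, q)
Total nodes = 10 + 7 + 6 + 4 + 5 + 4 + 9 + 1 + 3 + 3 + 1 + 7 + 0 + 3 + 3 = 66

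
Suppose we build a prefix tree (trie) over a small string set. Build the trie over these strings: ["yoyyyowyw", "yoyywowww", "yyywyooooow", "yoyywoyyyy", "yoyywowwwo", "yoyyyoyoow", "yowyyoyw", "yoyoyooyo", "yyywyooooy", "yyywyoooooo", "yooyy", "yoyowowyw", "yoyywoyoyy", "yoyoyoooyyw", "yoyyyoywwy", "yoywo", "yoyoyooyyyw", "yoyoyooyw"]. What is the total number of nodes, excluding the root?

Trace insertions, counting only characters that open a new branch:
  "yoyyyowyw" → 9 new (y, o, y, y, y, o, w, y, w)
  "yoyywowww" → prefix "yoyy" already present; 5 new (w, o, w, w, w)
  "yyywyooooow" → prefix "y" already present; 10 new (y, y, w, y, o, o, o, o, o, w)
  "yoyywoyyyy" → prefix "yoyywo" already present; 4 new (y, y, y, y)
  "yoyywowwwo" → prefix "yoyywowww" already present; 1 new (o)
  "yoyyyoyoow" → prefix "yoyyyo" already present; 4 new (y, o, o, w)
  "yowyyoyw" → prefix "yo" already present; 6 new (w, y, y, o, y, w)
  "yoyoyooyo" → prefix "yoy" already present; 6 new (o, y, o, o, y, o)
  "yyywyooooy" → prefix "yyywyoooo" already present; 1 new (y)
  "yyywyoooooo" → prefix "yyywyooooo" already present; 1 new (o)
  "yooyy" → prefix "yo" already present; 3 new (o, y, y)
  "yoyowowyw" → prefix "yoyo" already present; 5 new (w, o, w, y, w)
  "yoyywoyoyy" → prefix "yoyywoy" already present; 3 new (o, y, y)
  "yoyoyoooyyw" → prefix "yoyoyoo" already present; 4 new (o, y, y, w)
  "yoyyyoywwy" → prefix "yoyyyoy" already present; 3 new (w, w, y)
  "yoywo" → prefix "yoy" already present; 2 new (w, o)
  "yoyoyooyyyw" → prefix "yoyoyooy" already present; 3 new (y, y, w)
  "yoyoyooyw" → prefix "yoyoyooy" already present; 1 new (w)
Total nodes = 9 + 5 + 10 + 4 + 1 + 4 + 6 + 6 + 1 + 1 + 3 + 5 + 3 + 4 + 3 + 2 + 3 + 1 = 71

71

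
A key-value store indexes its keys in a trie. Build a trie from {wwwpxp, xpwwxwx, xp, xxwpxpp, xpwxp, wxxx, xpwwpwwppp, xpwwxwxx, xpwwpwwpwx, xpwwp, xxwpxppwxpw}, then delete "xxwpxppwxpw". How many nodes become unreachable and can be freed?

4

Walk "xxwpxppwxpw" from the leaf back toward the root, removing each node that no remaining word uses.
The suffix "wxpw" (4 nodes) is used only by "xxwpxppwxpw"; "xxwpxpp" is itself a stored word, so pruning stops there.
Nodes removed: 4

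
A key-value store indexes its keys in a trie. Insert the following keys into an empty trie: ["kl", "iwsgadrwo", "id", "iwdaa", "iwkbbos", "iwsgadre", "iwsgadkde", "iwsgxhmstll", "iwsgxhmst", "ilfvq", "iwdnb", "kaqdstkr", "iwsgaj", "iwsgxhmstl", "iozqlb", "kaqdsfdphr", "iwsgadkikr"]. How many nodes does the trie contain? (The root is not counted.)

58

Count nodes per top-level branch (shared prefixes stored once):
  'i'-branch (id, ilfvq, iozqlb, iwdaa, iwdnb, iwkbbos, iwsgadkde, iwsgadkikr, iwsgadre, iwsgadrwo, iwsgaj, iwsgxhmst, iwsgxhmstl, iwsgxhmstll): 44 nodes
  'k'-branch (kaqdsfdphr, kaqdstkr, kl): 14 nodes
Sum: 58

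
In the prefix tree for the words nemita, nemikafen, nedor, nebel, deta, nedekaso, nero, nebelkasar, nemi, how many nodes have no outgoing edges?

Leaves are exactly the stored words that no other stored word extends.
Those words: "deta", "nebelkasar", "nedekaso", "nedor", "nemikafen", "nemita", "nero"
Leaf count: 7

7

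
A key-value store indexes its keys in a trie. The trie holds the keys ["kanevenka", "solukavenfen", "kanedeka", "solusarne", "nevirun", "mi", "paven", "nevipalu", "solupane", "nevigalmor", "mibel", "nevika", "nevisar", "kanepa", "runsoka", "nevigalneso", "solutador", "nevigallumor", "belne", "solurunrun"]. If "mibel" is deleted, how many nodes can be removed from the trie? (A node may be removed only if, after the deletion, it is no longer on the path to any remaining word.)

After clearing the end-marker at "mibel", prune upward until reaching a node still needed by another word.
The suffix "bel" (3 nodes) is used only by "mibel"; "mi" is itself a stored word, so pruning stops there.
Nodes removed: 3

3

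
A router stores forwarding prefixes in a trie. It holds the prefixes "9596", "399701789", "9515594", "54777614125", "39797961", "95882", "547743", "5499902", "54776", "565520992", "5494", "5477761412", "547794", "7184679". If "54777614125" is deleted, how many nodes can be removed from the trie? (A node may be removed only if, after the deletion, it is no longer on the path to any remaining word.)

1

After clearing the end-marker at "54777614125", prune upward until reaching a node still needed by another word.
The suffix "5" (1 node) is used only by "54777614125"; "5477761412" is itself a stored word, so pruning stops there.
Nodes removed: 1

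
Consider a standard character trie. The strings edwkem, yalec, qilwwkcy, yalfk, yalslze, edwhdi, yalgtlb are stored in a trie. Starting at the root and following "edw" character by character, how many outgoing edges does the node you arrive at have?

2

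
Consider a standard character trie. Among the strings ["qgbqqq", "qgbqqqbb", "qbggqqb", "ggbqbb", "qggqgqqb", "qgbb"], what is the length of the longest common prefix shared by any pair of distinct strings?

The deepest shared node is where two words last agree before diverging.
e.g. "qgbqqq" and "qgbqqqbb" share the prefix "qgbqqq" of length 6; no pair shares a longer one.
Longest shared-prefix length: 6

6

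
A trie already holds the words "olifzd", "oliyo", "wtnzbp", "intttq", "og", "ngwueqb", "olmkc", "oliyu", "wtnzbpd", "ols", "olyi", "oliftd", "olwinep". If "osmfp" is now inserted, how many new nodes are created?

"o" is already a path in the trie; the remaining "smfp" must be added.
New nodes needed: |"osmfp"| − 1 = 5 − 1 = 4.

4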